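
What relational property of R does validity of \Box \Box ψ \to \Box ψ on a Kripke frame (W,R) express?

Density

Suppose □□ψ→□ψ is valid. Take Rxy and set V(ψ)={w : xR²w}. Then □□ψ at x, so □ψ at x, so ψ at y, i.e. ∃z(Rxz∧Rzy).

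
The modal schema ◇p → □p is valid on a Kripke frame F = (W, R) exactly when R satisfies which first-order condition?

partial functionality: ∀x ∀y ∀z (Rxy ∧ Rxz → y = z)

Suppose ◇p→□p is valid. Take Rxy, Rxz and set V(p)={y}. Then ◇p at x, so □p at x, so p at z, i.e. z=y.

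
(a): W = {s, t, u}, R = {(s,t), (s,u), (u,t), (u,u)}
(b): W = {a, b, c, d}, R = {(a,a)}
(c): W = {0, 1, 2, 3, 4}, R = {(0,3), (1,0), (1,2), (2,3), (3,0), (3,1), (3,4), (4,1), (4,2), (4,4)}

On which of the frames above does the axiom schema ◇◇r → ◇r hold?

(a), (b)

The schema corresponds to transitivity: ∀x ∀y ∀z (Rxy ∧ Ryz → Rxz).
(a): ✓.
(b): ✓.
(c): fails — R10 and R03 but not R13.
Valid on: (a), (b).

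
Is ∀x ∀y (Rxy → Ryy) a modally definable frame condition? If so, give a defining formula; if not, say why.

Yes: it is shift-reflexivity, defined by the T□ schema □(□p → p).
Suppose □(□p→p) is valid. Take Rxy and set V(p)={w : Ryw}. Then at y, □p holds; since □(□p→p) at x, □p→p at y, so p at y, i.e. Ryy.

Definable; □(□p → p) defines it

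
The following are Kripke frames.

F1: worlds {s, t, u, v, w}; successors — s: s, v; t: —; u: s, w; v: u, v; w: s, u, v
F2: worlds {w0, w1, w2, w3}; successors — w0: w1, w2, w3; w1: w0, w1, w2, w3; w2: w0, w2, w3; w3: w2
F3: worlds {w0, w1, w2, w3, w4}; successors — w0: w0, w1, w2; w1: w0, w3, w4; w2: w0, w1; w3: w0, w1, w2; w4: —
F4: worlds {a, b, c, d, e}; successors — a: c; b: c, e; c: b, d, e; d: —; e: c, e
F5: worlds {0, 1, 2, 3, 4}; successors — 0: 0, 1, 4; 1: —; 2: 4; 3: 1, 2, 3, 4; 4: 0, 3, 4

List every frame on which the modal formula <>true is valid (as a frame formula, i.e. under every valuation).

The schema corresponds to seriality: forall x exists y Rxy.
F1: fails — world t has no successor.
F2: holds.
F3: fails — world w4 has no successor.
F4: fails — world d has no successor.
F5: fails — world 1 has no successor.

F2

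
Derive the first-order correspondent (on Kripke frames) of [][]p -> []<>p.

forall x forall z (xRz -> exists w (x R^2 w & zRw))

This is a Sahlqvist (Geach-type) schema ◇^0□^2p → □^1◇^1p.
Minimal-valuation argument: fix x; take any y with xR^0y and any z with xR^1z. Set V(p) to the set of worlds R-reachable from y in exactly 2 steps. Then □^2p holds at y, so the antecedent holds at x; validity forces ◇^1p at z, giving a w with zR^1w and yR^2w.
First-order correspondent: forall x forall z (xRz -> exists w (x R^2 w & zRw)).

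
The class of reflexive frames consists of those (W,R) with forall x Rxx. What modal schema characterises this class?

□s → s

The condition is reflexivity. The T schema □s → s defines it.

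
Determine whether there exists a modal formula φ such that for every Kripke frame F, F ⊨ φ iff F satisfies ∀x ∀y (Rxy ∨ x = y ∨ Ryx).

Any modally definable frame class is closed under disjoint unions.
Take 2 disjoint single-world reflexive frames: each is trivially connected, but their disjoint union has 2 worlds with no edge between distinct components, so it is not connected.
So no modal formula (or set of formulas) defines exactly the connected frames.

Not definable by any modal formula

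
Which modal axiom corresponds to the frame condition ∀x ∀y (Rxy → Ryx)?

This is symmetry; the standard corresponding axiom is B: ψ → □◇ψ.
Suppose ψ→□◇ψ is valid. Take Rxy and set V(ψ)={x}. Then ψ at x, so □◇ψ at x, so ◇ψ at y, so some z with Ryz has ψ; z=x, i.e. Ryx.

ψ → □◇ψ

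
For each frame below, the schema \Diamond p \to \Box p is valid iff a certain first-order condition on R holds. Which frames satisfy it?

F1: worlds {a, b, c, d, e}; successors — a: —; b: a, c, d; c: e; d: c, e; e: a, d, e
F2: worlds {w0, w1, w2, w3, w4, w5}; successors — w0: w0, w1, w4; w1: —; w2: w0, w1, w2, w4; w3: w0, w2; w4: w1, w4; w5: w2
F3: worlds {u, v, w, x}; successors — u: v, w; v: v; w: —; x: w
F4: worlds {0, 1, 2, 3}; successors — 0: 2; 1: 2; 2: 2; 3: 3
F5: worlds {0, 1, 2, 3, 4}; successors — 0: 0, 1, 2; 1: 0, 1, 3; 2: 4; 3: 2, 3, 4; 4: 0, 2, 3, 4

F4

The schema corresponds to partial functionality: \forall x \forall y \forall z (Rxy \wedge Rxz \to y = z).
F1: fails — b sees both a and c.
F2: fails — w0 sees both w0 and w1.
F3: fails — u sees both v and w.
F4: ✓.
F5: fails — 0 sees both 0 and 1.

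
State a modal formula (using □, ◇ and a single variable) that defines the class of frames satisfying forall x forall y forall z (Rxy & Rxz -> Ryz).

The condition is the Euclidean property. The 5 schema ◇s → □◇s defines it.
Suppose ◇s→□◇s is valid. Take Rxy, Rxz and set V(s)={y}. Then ◇s at x, so □◇s at x, so ◇s at z, so some w with Rzw has s; w=y, i.e. Rzy. By symmetry of the argument, Ryz.

◇s → □◇s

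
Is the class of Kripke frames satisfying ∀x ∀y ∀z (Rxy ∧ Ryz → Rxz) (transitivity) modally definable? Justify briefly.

Yes, by □p → □□p

The condition is transitivity. A defining modal formula is □p → □□p.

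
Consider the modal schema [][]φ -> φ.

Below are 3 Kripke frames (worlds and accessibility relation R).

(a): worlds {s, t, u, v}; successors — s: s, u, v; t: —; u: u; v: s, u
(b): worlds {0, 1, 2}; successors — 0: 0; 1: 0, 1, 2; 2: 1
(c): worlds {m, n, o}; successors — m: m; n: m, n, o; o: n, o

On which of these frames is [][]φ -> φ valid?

This is the axiom for a generalized confluence (Geach) condition; its first-order frame correspondent is forall x exists w (x R^2 w & x = w).
(a): fails — at t but no w with tR²w and t=w.
(b): condition met.
(c): condition met.
Valid on: (b), (c).

(b), (c)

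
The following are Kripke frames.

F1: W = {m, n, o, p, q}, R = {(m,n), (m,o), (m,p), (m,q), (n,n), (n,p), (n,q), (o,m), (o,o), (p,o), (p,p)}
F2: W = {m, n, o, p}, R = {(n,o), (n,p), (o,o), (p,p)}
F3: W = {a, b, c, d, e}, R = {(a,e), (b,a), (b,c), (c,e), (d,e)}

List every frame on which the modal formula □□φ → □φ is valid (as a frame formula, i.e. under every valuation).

Frame correspondent (Sahlqvist): ∀x ∀y (Rxy → ∃z (Rxz ∧ Rzy)) — i.e. density.
F1: ✓.
F2: ✓.
F3: fails — Rbc but no z with Rbz and Rzc.

F1, F2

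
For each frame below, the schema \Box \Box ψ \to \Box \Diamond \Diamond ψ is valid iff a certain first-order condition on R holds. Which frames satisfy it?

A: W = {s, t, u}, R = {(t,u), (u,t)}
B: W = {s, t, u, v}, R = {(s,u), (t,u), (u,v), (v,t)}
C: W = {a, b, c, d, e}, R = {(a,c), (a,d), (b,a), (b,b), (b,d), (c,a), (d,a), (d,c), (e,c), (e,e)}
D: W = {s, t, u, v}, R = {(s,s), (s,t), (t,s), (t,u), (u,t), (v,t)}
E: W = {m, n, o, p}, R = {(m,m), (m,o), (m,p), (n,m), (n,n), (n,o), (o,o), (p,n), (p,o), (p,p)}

C, D, E

This is the axiom for a generalized confluence (Geach) condition; its first-order frame correspondent is \forall x \forall z (xRz \to \exists w (x R^2 w \wedge z R^2 w)).
A: fails — tRu but no w with tR²w and uR²w.
B: fails — sRu but no w with sR²w and uR²w.
C: satisfies the condition.
D: satisfies the condition.
E: satisfies the condition.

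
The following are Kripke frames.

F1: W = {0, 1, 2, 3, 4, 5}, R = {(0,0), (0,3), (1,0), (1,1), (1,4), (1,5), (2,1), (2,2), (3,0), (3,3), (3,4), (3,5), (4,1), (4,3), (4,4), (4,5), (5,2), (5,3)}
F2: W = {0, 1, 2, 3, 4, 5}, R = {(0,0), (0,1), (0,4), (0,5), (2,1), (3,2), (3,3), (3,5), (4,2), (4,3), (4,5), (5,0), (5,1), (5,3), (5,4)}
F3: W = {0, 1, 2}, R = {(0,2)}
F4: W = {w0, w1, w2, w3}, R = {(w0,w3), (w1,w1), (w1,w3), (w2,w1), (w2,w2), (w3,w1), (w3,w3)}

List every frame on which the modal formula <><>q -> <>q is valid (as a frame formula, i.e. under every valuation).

The schema corresponds to transitivity: forall x forall y forall z (Rxy & Ryz -> Rxz).
F1: fails — R10 and R03 but not R13.
F2: fails — R32 and R21 but not R31.
F3: satisfies the condition.
F4: fails — Rw2w1 and Rw1w3 but not Rw2w3.
Valid on: F3.

F3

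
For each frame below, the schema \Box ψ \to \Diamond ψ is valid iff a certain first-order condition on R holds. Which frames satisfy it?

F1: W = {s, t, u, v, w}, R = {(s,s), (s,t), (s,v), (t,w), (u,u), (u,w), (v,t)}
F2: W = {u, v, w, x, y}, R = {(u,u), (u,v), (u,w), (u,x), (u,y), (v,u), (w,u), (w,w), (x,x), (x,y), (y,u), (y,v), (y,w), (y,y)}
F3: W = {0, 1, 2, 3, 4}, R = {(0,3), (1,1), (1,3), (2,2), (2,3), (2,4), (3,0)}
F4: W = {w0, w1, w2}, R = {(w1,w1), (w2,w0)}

This is the axiom for seriality; its first-order frame correspondent is \forall x \exists y Rxy.
F1: fails — world w has no successor.
F2: satisfies the condition.
F3: fails — world 4 has no successor.
F4: fails — world w0 has no successor.

F2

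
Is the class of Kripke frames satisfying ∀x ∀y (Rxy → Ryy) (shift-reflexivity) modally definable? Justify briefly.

Definable; □(□r → r) defines it

The condition is shift-reflexivity. A defining modal formula is □(□r → r).
Suppose □(□r→r) is valid. Take Rxy and set V(r)={w : Ryw}. Then at y, □r holds; since □(□r→r) at x, □r→r at y, so r at y, i.e. Ryy.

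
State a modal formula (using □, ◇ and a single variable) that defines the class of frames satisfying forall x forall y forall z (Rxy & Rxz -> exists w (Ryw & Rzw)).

◇□s → □◇s

This is convergence; the standard corresponding axiom is .2: ◇□s → □◇s.
Suppose ◇□s→□◇s is valid. Take Rxy, Rxz and set V(s)={w : Ryw}. Then □s at y so ◇□s at x, so □◇s at x, so ◇s at z, giving w with Rzw and Ryw.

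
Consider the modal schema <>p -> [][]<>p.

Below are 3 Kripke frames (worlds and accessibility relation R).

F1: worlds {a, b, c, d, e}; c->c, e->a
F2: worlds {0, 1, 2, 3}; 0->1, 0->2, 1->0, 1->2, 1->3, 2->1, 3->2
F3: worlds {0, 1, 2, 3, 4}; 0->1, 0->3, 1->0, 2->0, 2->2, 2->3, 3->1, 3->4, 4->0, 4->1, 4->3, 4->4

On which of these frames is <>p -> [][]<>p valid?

F1

Frame correspondent (Sahlqvist): forall x forall y forall z ((xRy & x R^2 z) -> exists w (y = w & zRw)) — i.e. a generalized confluence (Geach) condition.
F1: condition met.
F2: fails — 0R1, 0R²1 but no w with 1=w and 1Rw.
F3: fails — 0R1, 0R²1 but no w with 1=w and 1Rw.
Valid on: F1.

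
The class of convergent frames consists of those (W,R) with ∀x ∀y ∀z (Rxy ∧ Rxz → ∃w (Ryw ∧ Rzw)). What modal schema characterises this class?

◇□r → □◇r

This is convergence; the standard corresponding axiom is .2: ◇□r → □◇r.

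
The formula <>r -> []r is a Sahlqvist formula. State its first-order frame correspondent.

partial functionality: forall x forall y forall z (Rxy & Rxz -> y = z)

Suppose ◇r→□r is valid. Take Rxy, Rxz and set V(r)={y}. Then ◇r at x, so □r at x, so r at z, i.e. z=y.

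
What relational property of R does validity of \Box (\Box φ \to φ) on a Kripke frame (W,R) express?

Shift-reflexivity

Suppose □(□φ→φ) is valid. Take Rxy and set V(φ)={w : Ryw}. Then at y, □φ holds; since □(□φ→φ) at x, □φ→φ at y, so φ at y, i.e. Ryy.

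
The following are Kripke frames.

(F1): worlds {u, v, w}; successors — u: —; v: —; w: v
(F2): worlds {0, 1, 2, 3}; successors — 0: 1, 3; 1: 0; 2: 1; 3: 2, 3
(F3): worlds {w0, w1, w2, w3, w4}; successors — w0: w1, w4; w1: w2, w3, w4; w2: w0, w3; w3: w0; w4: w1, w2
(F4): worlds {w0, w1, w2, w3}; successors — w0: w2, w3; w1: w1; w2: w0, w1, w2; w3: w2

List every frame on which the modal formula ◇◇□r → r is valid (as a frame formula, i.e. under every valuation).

(F1)

The schema corresponds to a generalized confluence (Geach) condition: ∀x ∀y (xR²y → ∃w (yRw ∧ x = w)).
(F1): condition met.
(F2): fails — 0R²0 but no w with 0Rw and 0=w.
(F3): fails — w0R²w1 but no w with w1Rw and w0=w.
(F4): fails — w0R²w0 but no w with w0Rw and w0=w.
Valid on: (F1).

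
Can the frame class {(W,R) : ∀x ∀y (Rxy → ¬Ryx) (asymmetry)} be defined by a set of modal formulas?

No

Modal frame validity is preserved under surjective bounded morphisms.
The 5-cycle (worlds w0,w1,w2,w3,w4 with w0→w1→w2→w3→w4→w0) is asymmetric. Mapping every world to a single reflexive point • is a surjective bounded morphism, and the reflexive point is not asymmetric (R•• but asymmetry requires ¬R••).
So no modal formula (or set of formulas) defines exactly the asymmetric frames.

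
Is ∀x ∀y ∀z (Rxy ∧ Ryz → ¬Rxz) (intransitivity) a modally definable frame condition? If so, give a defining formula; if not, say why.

No — not modally definable

If a class were modally definable it would be closed under surjective bounded morphisms (Goldblatt–Thomason).
The 7-cycle (worlds s,t,u,v,w,x,y with s→t→u→v→w→x→y→s) is intransitive. Mapping every world to a single reflexive point • is a surjective bounded morphism; the reflexive point is not intransitive (R••∧R•• but R••).
So no modal formula (or set of formulas) defines exactly the intransitive frames.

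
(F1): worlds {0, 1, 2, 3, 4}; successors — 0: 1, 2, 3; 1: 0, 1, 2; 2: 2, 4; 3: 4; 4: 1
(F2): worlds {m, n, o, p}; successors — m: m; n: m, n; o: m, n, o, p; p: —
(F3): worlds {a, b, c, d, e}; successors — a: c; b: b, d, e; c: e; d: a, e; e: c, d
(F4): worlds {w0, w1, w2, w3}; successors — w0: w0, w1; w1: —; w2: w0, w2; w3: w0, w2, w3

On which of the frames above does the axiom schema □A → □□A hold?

(F2)

This is the axiom for transitivity; its first-order frame correspondent is ∀x ∀y ∀z (Rxy ∧ Ryz → Rxz).
(F1): fails — R10 and R03 but not R13.
(F2): holds.
(F3): fails — Rde and Rec but not Rdc.
(F4): fails — Rw3w0 and Rw0w1 but not Rw3w1.
Valid on: (F2).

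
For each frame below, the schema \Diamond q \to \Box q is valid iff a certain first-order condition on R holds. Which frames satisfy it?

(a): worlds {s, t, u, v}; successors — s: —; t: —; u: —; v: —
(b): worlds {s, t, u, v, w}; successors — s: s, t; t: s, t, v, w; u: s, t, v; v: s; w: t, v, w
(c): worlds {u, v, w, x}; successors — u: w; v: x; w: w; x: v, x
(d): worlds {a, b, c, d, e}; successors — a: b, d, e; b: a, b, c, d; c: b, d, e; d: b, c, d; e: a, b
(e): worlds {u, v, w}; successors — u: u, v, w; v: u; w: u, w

Frame correspondent (Sahlqvist): \forall x \forall y \forall z (Rxy \wedge Rxz \to y = z) — i.e. partial functionality.
(a): satisfies the condition.
(b): fails — s sees both s and t.
(c): fails — x sees both v and x.
(d): fails — a sees both b and d.
(e): fails — u sees both u and v.

(a)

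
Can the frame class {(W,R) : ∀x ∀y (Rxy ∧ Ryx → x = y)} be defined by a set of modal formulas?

Not modally definable

If a class were modally definable it would be closed under surjective bounded morphisms (Goldblatt–Thomason).
The 6-cycle (worlds 0,1,2,3,4,5 with 0→1→2→3→4→5→0) is antisymmetric. Sending even-indexed worlds to a and odd-indexed worlds to b is a surjective bounded morphism onto the two-world frame with a↔b, which is not antisymmetric.
Hence antisymmetry is not modally definable.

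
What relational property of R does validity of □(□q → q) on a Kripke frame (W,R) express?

shift-reflexivity

Suppose □(□q→q) is valid. Take Rxy and set V(q)={w : Ryw}. Then at y, □q holds; since □(□q→q) at x, □q→q at y, so q at y, i.e. Ryy.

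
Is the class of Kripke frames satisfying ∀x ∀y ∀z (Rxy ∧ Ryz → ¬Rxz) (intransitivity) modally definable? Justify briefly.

If a class were modally definable it would be closed under surjective bounded morphisms (Goldblatt–Thomason).
The 7-cycle (worlds w0,w1,w2,w3,w4,w5,w6 with w0→w1→w2→w3→w4→w5→w6→w0) is intransitive. Mapping every world to a single reflexive point • is a surjective bounded morphism; the reflexive point is not intransitive (R••∧R•• but R••).
So no modal formula (or set of formulas) defines exactly the intransitive frames.

Not modally definable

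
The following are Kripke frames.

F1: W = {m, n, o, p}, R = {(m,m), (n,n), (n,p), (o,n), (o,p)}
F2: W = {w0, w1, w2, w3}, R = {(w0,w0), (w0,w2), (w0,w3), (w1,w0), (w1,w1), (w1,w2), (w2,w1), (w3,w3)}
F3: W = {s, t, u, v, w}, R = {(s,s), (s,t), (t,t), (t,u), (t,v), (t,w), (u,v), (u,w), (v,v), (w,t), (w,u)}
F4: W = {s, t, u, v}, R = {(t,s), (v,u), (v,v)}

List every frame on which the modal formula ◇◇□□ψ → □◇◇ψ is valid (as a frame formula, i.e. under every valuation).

F3

The schema corresponds to a generalized confluence (Geach) condition: ∀x ∀y ∀z ((xR²y ∧ xRz) → ∃w (yR²w ∧ zR²w)).
F1: fails — nR²n, nRp but no w with nR²w and pR²w.
F2: fails — w0R²w2, w0Rw3 but no w with w2R²w and w3R²w.
F3: condition met.
F4: fails — vR²u, vRu but no w with uR²w and uR²w.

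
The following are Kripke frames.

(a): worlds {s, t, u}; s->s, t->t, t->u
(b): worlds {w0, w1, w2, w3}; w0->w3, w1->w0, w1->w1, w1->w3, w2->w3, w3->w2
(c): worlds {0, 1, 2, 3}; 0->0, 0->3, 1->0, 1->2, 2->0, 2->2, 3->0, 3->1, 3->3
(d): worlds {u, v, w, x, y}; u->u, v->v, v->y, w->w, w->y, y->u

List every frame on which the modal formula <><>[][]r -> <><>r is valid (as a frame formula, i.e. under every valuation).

This is the axiom for a generalized confluence (Geach) condition; its first-order frame correspondent is forall x forall y (x R^2 y -> exists w (y R^2 w & x R^2 w)).
(a): fails — tR²u but no w with uR²w and tR²w.
(b): holds.
(c): holds.
(d): holds.

(b), (c), (d)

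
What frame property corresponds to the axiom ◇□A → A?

Replacing A by ¬A and contraposing gives the equivalent schema A → □◇A.
Suppose A→□◇A is valid. Take Rxy and set V(A)={x}. Then A at x, so □◇A at x, so ◇A at y, so some z with Ryz has A; z=x, i.e. Ryx.
Conversely, any frame satisfying ∀x ∀y (Rxy → Ryx) validates the schema.
So the correspondent is symmetry.

symmetry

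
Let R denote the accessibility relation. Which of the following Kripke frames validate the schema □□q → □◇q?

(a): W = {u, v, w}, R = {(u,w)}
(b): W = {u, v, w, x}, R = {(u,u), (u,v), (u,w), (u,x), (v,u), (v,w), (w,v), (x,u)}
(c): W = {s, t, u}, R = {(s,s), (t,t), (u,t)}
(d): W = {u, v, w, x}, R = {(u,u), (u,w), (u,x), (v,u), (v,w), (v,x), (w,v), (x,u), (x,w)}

(b), (c), (d)

This is the axiom for a generalized confluence (Geach) condition; its first-order frame correspondent is ∀x ∀z (xRz → ∃w (xR²w ∧ zRw)).
(a): fails — uRw but no t with uR²t and wRt.
(b): holds.
(c): holds.
(d): holds.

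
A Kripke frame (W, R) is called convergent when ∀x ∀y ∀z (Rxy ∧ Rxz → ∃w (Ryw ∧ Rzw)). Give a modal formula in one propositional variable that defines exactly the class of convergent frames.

This is convergence; the standard corresponding axiom is .2: ◇□s → □◇s.
Suppose ◇□s→□◇s is valid. Take Rxy, Rxz and set V(s)={w : Ryw}. Then □s at y so ◇□s at x, so □◇s at x, so ◇s at z, giving w with Rzw and Ryw.

◇□s → □◇s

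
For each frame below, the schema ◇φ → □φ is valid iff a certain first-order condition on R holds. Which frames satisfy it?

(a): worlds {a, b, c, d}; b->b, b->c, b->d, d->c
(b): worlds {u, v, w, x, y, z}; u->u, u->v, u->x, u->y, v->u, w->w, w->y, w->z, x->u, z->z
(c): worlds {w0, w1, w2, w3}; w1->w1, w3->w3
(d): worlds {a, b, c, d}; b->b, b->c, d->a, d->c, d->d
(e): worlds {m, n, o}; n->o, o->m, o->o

(c)

Frame correspondent (Sahlqvist): ∀x ∀y ∀z (Rxy ∧ Rxz → y = z) — i.e. partial functionality.
(a): fails — b sees both b and c.
(b): fails — u sees both u and v.
(c): ✓.
(d): fails — b sees both b and c.
(e): fails — o sees both m and o.
Valid on: (c).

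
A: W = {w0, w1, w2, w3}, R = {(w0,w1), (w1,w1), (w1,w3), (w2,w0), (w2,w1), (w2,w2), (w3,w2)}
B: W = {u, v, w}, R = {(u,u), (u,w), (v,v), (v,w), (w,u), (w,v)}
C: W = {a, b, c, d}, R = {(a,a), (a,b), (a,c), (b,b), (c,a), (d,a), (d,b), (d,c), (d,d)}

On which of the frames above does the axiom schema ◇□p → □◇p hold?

B

Frame correspondent (Sahlqvist): ∀x ∀y ∀z (Rxy ∧ Rxz → ∃w (Ryw ∧ Rzw)) — i.e. convergence.
A: fails — Rw1w1 and Rw1w3 but w1 and w3 have no common successor.
B: satisfies the condition.
C: fails — Rab and Rac but b and c have no common successor.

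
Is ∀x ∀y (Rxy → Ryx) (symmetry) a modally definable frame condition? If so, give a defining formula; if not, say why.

The condition is symmetry. A defining modal formula is p → □◇p.
Suppose p→□◇p is valid. Take Rxy and set V(p)={x}. Then p at x, so □◇p at x, so ◇p at y, so some z with Ryz has p; z=x, i.e. Ryx.

Definable; p → □◇p defines it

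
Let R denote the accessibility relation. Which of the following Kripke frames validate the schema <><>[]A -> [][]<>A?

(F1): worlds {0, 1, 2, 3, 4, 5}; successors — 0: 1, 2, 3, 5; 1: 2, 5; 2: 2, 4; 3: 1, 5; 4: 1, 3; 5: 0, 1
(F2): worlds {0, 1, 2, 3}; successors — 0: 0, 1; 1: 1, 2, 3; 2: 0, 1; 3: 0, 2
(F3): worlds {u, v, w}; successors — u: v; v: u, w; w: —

This is the axiom for a generalized confluence (Geach) condition; its first-order frame correspondent is forall x forall y forall z ((x R^2 y & x R^2 z) -> exists w (yRw & zRw)).
(F1): fails — 0R²1, 0R²4 but no w with 1Rw and 4Rw.
(F2): ✓.
(F3): fails — uR²u, uR²w but no t with uRt and wRt.
Valid on: (F2).

(F2)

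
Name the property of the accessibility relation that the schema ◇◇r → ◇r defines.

Transitivity

Replacing r by ¬r and contraposing gives the equivalent schema □r → □□r.
Suppose □r→□□r is valid. Take Rxy, Ryz and set V(r)={w : Rxw}. Then □r at x, so □□r at x, so □r at y, so r at z, i.e. Rxz.
The converse is a direct semantic check.
Frame condition: ∀x ∀y ∀z (Rxy ∧ Ryz → Rxz).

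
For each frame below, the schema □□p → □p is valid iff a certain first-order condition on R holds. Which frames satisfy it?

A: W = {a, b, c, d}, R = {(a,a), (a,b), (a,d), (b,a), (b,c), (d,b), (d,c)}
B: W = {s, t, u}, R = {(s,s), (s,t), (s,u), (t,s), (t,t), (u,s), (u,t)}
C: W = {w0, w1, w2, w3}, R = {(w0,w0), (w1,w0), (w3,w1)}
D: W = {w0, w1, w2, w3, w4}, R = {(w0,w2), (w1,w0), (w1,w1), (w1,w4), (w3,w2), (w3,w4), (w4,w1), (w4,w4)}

The schema corresponds to density: ∀x ∀y (Rxy → ∃z (Rxz ∧ Rzy)).
A: fails — Rbc but no z with Rbz and Rzc.
B: holds.
C: fails — Rw3w1 but no z with Rw3z and Rzw1.
D: fails — Rw3w2 but no z with Rw3z and Rzw2.

B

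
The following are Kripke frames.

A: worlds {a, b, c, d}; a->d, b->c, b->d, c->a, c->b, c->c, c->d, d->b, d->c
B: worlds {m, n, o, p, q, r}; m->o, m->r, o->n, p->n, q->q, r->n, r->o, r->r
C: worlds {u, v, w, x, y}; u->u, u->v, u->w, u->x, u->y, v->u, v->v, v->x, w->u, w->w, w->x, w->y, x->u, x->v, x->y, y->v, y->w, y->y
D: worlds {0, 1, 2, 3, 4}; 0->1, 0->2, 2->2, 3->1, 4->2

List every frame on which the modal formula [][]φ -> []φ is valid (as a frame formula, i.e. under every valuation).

The schema corresponds to density: forall x forall y (Rxy -> exists z (Rxz & Rzy)).
A: fails — Rad but no z with Raz and Rzd.
B: fails — Ron but no z with Roz and Rzn.
C: ✓.
D: fails — R31 but no z with R3z and Rz1.
Valid on: C.

C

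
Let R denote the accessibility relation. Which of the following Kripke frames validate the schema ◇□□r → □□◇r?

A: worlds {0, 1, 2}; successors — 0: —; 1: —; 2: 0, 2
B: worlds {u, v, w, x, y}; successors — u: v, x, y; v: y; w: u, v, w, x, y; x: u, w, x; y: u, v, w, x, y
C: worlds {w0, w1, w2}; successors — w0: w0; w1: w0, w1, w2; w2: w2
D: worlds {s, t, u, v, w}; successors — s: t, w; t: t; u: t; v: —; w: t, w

The schema corresponds to a generalized confluence (Geach) condition: ∀x ∀y ∀z ((xRy ∧ xR²z) → ∃w (yR²w ∧ zRw)).
A: fails — 2R0, 2R²0 but no w with 0R²w and 0Rw.
B: condition met.
C: fails — w1Rw0, w1R²w2 but no w with w0R²w and w2Rw.
D: condition met.
Valid on: B, D.

B, D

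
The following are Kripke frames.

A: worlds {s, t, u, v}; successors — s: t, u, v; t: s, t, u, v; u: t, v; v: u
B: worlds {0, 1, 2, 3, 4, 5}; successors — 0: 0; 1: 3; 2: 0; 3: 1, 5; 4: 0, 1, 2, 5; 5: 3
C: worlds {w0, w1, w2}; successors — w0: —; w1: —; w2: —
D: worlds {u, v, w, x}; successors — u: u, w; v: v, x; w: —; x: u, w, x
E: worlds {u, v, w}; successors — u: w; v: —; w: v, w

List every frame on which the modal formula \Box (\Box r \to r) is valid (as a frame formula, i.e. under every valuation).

C

This is the axiom for shift-reflexivity; its first-order frame correspondent is \forall x \forall y (Rxy \to Ryy).
A: fails — Ruv but not Rvv.
B: fails — R31 but not R11.
C: ✓.
D: fails — Rxw but not Rww.
E: fails — Rwv but not Rvv.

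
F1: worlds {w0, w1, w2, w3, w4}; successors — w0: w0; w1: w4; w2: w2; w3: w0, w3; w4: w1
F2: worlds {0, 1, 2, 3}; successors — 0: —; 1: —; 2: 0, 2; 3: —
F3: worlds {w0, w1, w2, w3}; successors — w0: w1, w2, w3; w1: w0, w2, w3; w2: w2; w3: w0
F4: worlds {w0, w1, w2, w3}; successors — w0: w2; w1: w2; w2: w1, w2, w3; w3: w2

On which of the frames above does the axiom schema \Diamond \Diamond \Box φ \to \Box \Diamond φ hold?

F4

Frame correspondent (Sahlqvist): \forall x \forall y \forall z ((x R^2 y \wedge xRz) \to \exists w (yRw \wedge zRw)) — i.e. a generalized confluence (Geach) condition.
F1: fails — w1R²w1, w1Rw4 but no w with w1Rw and w4Rw.
F2: fails — 2R²0, 2R0 but no w with 0Rw and 0Rw.
F3: fails — w0R²w0, w0Rw3 but no w with w0Rw and w3Rw.
F4: condition met.
Valid on: F4.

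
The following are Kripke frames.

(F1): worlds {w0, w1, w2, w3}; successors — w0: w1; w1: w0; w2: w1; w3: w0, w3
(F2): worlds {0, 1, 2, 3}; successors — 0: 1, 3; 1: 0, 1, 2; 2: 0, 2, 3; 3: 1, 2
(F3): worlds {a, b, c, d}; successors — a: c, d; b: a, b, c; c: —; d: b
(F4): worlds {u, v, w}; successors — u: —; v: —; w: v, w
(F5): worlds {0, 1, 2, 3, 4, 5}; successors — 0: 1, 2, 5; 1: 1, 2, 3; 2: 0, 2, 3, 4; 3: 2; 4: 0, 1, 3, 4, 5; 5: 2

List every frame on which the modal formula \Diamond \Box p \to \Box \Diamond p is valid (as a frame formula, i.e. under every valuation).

(F2)

The schema corresponds to convergence: \forall x \forall y \forall z (Rxy \wedge Rxz \to \exists w (Ryw \wedge Rzw)).
(F1): fails — Rw3w0 and Rw3w3 but w0 and w3 have no common successor.
(F2): satisfies the condition.
(F3): fails — Rac and Rac but c and c have no common successor.
(F4): fails — Rww and Rwv but w and v have no common successor.
(F5): fails — R23 and R24 but 3 and 4 have no common successor.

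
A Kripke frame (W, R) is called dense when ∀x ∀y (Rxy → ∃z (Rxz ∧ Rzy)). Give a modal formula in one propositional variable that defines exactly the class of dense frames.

□□r → □r

A defining formula is □□r → □r (the C4 axiom).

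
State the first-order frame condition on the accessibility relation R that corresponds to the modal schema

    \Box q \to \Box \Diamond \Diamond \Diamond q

This is a Sahlqvist (Geach-type) schema ◇^0□^1q → □^1◇^3q.
Minimal-valuation argument: fix x; take any y with xR^0y and any z with xR^1z. Set V(q) to the set of worlds R-reachable from y in exactly 1 step. Then □^1q holds at y, so the antecedent holds at x; validity forces ◇^3q at z, giving a w with zR^3w and yR^1w.
First-order correspondent: \forall x \forall z (xRz \to \exists w (xRw \wedge z R^3 w)).

\forall x \forall z (xRz \to \exists w (xRw \wedge z R^3 w))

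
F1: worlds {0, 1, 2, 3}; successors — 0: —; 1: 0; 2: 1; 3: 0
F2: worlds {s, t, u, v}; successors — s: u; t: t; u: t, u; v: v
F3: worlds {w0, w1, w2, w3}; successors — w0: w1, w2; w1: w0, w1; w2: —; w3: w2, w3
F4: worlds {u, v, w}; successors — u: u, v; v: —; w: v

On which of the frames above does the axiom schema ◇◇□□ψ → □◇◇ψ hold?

F2

Frame correspondent (Sahlqvist): ∀x ∀y ∀z ((xR²y ∧ xRz) → ∃w (yR²w ∧ zR²w)) — i.e. a generalized confluence (Geach) condition.
F1: fails — 2R²0, 2R1 but no w with 0R²w and 1R²w.
F2: ✓.
F3: fails — w0R²w0, w0Rw2 but no w with w0R²w and w2R²w.
F4: fails — uR²u, uRv but no t with uR²t and vR²t.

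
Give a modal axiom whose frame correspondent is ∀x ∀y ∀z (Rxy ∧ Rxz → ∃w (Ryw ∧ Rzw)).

A defining formula is ◇□q → □◇q (the .2 axiom).
Suppose ◇□q→□◇q is valid. Take Rxy, Rxz and set V(q)={w : Ryw}. Then □q at y so ◇□q at x, so □◇q at x, so ◇q at z, giving w with Rzw and Ryw.

◇□q → □◇q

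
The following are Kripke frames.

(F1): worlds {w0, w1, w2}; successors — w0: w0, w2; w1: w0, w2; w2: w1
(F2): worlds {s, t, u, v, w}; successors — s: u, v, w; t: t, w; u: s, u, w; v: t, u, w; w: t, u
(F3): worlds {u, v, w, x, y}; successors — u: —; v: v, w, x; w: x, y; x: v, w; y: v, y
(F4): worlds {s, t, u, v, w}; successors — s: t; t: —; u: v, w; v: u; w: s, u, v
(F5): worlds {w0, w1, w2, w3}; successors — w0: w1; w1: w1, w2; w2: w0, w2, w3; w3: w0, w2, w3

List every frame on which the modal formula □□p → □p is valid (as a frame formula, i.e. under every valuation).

(F5)

Frame correspondent (Sahlqvist): ∀x ∀y (Rxy → ∃z (Rxz ∧ Rzy)) — i.e. density.
(F1): fails — Rw2w1 but no z with Rw2z and Rzw1.
(F2): fails — Rsv but no z with Rsz and Rzv.
(F3): fails — Rwx but no z with Rwz and Rzx.
(F4): fails — Ruw but no z with Ruz and Rzw.
(F5): holds.
Valid on: (F5).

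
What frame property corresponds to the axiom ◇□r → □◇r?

Suppose ◇□r→□◇r is valid. Take Rxy, Rxz and set V(r)={w : Ryw}. Then □r at y so ◇□r at x, so □◇r at x, so ◇r at z, giving w with Rzw and Ryw.

convergence: ∀x ∀y ∀z (Rxy ∧ Rxz → ∃w (Ryw ∧ Rzw))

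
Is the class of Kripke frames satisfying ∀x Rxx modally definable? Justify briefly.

Definable; □p → p defines it

Yes: it is reflexivity, defined by the T schema □p → p.
Suppose □p→p is valid. At any x set V(p)={w : Rxw}. Then □p holds at x, so p holds at x, i.e. Rxx.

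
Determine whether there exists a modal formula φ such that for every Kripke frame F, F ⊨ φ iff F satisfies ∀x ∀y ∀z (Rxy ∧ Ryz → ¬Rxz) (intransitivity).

Not definable by any modal formula

Modal frame validity is preserved under surjective bounded morphisms.
The 7-cycle (worlds 0,1,2,3,4,5,6 with 0→1→2→3→4→5→6→0) is intransitive. Mapping every world to a single reflexive point • is a surjective bounded morphism; the reflexive point is not intransitive (R••∧R•• but R••).
So no modal formula (or set of formulas) defines exactly the intransitive frames.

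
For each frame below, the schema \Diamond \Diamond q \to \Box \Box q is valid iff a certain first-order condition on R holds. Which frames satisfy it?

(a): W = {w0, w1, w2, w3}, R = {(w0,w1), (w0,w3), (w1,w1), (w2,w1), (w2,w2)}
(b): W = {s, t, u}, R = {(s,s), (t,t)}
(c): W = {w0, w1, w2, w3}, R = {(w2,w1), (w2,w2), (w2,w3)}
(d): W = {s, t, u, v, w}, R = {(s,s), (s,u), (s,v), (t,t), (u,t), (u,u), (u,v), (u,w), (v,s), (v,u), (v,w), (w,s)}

(b)

Frame correspondent (Sahlqvist): \forall x \forall y \forall z ((x R^2 y \wedge x R^2 z) \to \exists w (y = w \wedge z = w)) — i.e. a generalized confluence (Geach) condition.
(a): fails — w2R²w1, w2R²w2 but w1 ≠ w2.
(b): condition met.
(c): fails — w2R²w1, w2R²w2 but w1 ≠ w2.
(d): fails — sR²s, sR²t but s ≠ t.
Valid on: (b).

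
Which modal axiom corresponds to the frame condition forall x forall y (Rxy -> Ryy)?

The condition is shift-reflexivity. The T□ schema □(□s → s) defines it.
Suppose □(□s→s) is valid. Take Rxy and set V(s)={w : Ryw}. Then at y, □s holds; since □(□s→s) at x, □s→s at y, so s at y, i.e. Ryy.

□(□s → s)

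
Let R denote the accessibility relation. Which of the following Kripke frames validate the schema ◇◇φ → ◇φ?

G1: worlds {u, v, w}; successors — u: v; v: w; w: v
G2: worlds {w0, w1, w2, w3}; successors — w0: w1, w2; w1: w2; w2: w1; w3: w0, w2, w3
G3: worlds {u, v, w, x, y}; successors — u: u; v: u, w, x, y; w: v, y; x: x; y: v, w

This is the axiom for transitivity; its first-order frame correspondent is ∀x ∀y ∀z (Rxy ∧ Ryz → Rxz).
G1: fails — Ruv and Rvw but not Ruw.
G2: fails — Rw1w2 and Rw2w1 but not Rw1w1.
G3: fails — Rvw and Rwv but not Rvv.
Valid on no frame.

none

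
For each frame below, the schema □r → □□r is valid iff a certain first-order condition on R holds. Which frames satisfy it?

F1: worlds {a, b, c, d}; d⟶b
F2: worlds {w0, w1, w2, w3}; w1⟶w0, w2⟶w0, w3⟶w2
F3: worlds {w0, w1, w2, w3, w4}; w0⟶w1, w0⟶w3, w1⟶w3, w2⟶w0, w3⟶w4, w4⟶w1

Frame correspondent (Sahlqvist): ∀x ∀y ∀z (Rxy ∧ Ryz → Rxz) — i.e. transitivity.
F1: ✓.
F2: fails — Rw3w2 and Rw2w0 but not Rw3w0.
F3: fails — Rw1w3 and Rw3w4 but not Rw1w4.
Valid on: F1.

F1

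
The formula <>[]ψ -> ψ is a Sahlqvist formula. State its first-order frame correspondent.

symmetry: forall x forall y (Rxy -> Ryx)

Replacing ψ by ¬ψ and contraposing gives the equivalent schema ψ → □◇ψ.
Suppose ψ→□◇ψ is valid. Take Rxy and set V(ψ)={x}. Then ψ at x, so □◇ψ at x, so ◇ψ at y, so some z with Ryz has ψ; z=x, i.e. Ryx.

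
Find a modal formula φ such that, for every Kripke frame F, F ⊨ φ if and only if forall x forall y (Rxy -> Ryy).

This is shift-reflexivity; the standard corresponding axiom is T□: □(□p → p).

□(□p → p)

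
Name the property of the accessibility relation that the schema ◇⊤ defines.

◇⊤ holds at w iff w has a successor, so frame-validity of ◇⊤ is exactly seriality. Equivalently via □q → ◇q:
Suppose □q→◇q is valid. At any x set V(q)=W. Then □q at x, so ◇q at x, so x has a successor.
Conversely, any frame satisfying ∀x ∃y Rxy validates the schema.
So the correspondent is seriality.

seriality: ∀x ∃y Rxy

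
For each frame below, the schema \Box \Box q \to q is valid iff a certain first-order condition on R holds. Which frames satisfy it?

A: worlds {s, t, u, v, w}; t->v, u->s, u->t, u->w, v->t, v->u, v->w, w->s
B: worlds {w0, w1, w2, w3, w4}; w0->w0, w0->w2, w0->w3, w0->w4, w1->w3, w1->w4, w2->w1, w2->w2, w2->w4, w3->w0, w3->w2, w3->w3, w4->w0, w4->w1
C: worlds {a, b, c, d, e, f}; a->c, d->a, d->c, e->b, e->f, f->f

B

This is the axiom for a generalized confluence (Geach) condition; its first-order frame correspondent is \forall x \exists w (x R^2 w \wedge x = w).
A: fails — at s but no w* with sR²w* and s=w*.
B: satisfies the condition.
C: fails — at a but no w with aR²w and a=w.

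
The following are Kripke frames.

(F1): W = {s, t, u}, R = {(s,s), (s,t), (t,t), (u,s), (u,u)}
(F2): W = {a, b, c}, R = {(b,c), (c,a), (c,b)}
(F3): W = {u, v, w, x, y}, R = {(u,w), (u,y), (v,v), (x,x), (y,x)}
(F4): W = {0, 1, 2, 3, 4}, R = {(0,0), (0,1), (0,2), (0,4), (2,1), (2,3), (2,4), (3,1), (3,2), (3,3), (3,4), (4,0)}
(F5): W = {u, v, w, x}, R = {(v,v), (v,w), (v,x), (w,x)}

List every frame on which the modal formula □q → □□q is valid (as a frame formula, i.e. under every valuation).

(F5)

Frame correspondent (Sahlqvist): ∀x ∀y ∀z (Rxy ∧ Ryz → Rxz) — i.e. transitivity.
(F1): fails — Rus and Rst but not Rut.
(F2): fails — Rbc and Rca but not Rba.
(F3): fails — Ruy and Ryx but not Rux.
(F4): fails — R34 and R40 but not R30.
(F5): satisfies the condition.
Valid on: (F5).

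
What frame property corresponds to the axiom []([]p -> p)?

Suppose □(□p→p) is valid. Take Rxy and set V(p)={w : Ryw}. Then at y, □p holds; since □(□p→p) at x, □p→p at y, so p at y, i.e. Ryy.

shift-reflexivity: forall x forall y (Rxy -> Ryy)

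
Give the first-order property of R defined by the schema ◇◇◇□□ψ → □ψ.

This is a Sahlqvist (Geach-type) schema ◇^3□^2ψ → □^1◇^0ψ.
Minimal-valuation argument: fix x; take any y with xR^3y and any z with xR^1z. Set V(ψ) to the set of worlds R-reachable from y in exactly 2 steps. Then □^2ψ holds at y, so the antecedent holds at x; validity forces ◇^0ψ at z, giving a w with zR^0w and yR^2w.
First-order correspondent: ∀x ∀y ∀z ((xR³y ∧ xRz) → ∃w (yR²w ∧ z = w)).

∀x ∀y ∀z ((xR³y ∧ xRz) → ∃w (yR²w ∧ z = w))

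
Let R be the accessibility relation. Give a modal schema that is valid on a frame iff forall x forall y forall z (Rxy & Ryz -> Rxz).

□r → □□r

The condition is transitivity. The 4 schema □r → □□r defines it.
Suppose □r→□□r is valid. Take Rxy, Ryz and set V(r)={w : Rxw}. Then □r at x, so □□r at x, so □r at y, so r at z, i.e. Rxz.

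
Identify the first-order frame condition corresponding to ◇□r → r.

Symmetry

Equivalently (dual form): r → □◇r.
Suppose r→□◇r is valid. Take Rxy and set V(r)={x}. Then r at x, so □◇r at x, so ◇r at y, so some z with Ryz has r; z=x, i.e. Ryx.
Conversely, on a frame with symmetry the schema holds at every world under every valuation.
Frame condition: ∀x ∀y (Rxy → Ryx).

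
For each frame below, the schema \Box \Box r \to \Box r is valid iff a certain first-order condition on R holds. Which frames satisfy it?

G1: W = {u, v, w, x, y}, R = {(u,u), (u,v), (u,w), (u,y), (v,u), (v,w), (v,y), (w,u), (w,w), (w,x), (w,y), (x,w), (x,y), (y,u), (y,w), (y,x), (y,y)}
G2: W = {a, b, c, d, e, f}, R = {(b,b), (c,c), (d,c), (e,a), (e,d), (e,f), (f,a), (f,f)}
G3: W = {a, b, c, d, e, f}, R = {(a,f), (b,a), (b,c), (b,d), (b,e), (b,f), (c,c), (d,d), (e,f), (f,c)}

G1

The schema corresponds to density: \forall x \forall y (Rxy \to \exists z (Rxz \wedge Rzy)).
G1: holds.
G2: fails — Red but no z with Rez and Rzd.
G3: fails — Rba but no z with Rbz and Rza.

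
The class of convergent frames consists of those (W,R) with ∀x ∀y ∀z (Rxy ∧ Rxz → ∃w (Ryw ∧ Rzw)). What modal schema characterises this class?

A defining formula is ◇□q → □◇q (the .2 axiom).
Suppose ◇□q→□◇q is valid. Take Rxy, Rxz and set V(q)={w : Ryw}. Then □q at y so ◇□q at x, so □◇q at x, so ◇q at z, giving w with Rzw and Ryw.

◇□q → □◇q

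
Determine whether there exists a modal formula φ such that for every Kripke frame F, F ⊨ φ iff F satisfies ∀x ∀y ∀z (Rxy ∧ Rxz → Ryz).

This is a Sahlqvist condition; the 5 axiom ◇r → □◇r defines it.
Suppose ◇r→□◇r is valid. Take Rxy, Rxz and set V(r)={y}. Then ◇r at x, so □◇r at x, so ◇r at z, so some w with Rzw has r; w=y, i.e. Rzy. By symmetry of the argument, Ryz.

Definable; ◇r → □◇r defines it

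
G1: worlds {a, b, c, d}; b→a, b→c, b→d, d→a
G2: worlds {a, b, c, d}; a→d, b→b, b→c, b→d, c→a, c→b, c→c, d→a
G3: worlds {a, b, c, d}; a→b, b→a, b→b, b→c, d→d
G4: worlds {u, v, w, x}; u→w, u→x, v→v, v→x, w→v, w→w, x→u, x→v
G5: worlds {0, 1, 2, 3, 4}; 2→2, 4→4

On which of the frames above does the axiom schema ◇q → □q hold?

G5

This is the axiom for partial functionality; its first-order frame correspondent is ∀x ∀y ∀z (Rxy ∧ Rxz → y = z).
G1: fails — b sees both a and c.
G2: fails — b sees both b and c.
G3: fails — b sees both a and b.
G4: fails — u sees both w and x.
G5: ✓.
Valid on: G5.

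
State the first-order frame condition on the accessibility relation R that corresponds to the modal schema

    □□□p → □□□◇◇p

∀x ∀z (xR³z → ∃w (xR³w ∧ zR²w))

This is a Sahlqvist (Geach-type) schema ◇^0□^3p → □^3◇^2p.
Minimal-valuation argument: fix x; take any y with xR^0y and any z with xR^3z. Set V(p) to the set of worlds R-reachable from y in exactly 3 steps. Then □^3p holds at y, so the antecedent holds at x; validity forces ◇^2p at z, giving a w with zR^2w and yR^3w.
First-order correspondent: ∀x ∀z (xR³z → ∃w (xR³w ∧ zR²w)).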